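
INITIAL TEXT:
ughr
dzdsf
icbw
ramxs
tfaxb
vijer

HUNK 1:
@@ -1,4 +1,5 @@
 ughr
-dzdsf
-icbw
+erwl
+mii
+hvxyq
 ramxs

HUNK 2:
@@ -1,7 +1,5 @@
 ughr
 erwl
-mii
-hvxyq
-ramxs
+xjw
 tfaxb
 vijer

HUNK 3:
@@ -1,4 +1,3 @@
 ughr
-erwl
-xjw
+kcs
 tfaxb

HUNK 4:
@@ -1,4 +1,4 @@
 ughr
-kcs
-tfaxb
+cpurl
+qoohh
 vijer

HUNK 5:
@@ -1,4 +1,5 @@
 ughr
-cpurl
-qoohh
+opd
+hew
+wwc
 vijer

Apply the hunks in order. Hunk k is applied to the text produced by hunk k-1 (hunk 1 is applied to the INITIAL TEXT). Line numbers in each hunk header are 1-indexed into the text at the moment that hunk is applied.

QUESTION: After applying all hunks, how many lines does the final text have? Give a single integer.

Hunk 1: at line 1 remove [dzdsf,icbw] add [erwl,mii,hvxyq] -> 7 lines: ughr erwl mii hvxyq ramxs tfaxb vijer
Hunk 2: at line 1 remove [mii,hvxyq,ramxs] add [xjw] -> 5 lines: ughr erwl xjw tfaxb vijer
Hunk 3: at line 1 remove [erwl,xjw] add [kcs] -> 4 lines: ughr kcs tfaxb vijer
Hunk 4: at line 1 remove [kcs,tfaxb] add [cpurl,qoohh] -> 4 lines: ughr cpurl qoohh vijer
Hunk 5: at line 1 remove [cpurl,qoohh] add [opd,hew,wwc] -> 5 lines: ughr opd hew wwc vijer
Final line count: 5

Answer: 5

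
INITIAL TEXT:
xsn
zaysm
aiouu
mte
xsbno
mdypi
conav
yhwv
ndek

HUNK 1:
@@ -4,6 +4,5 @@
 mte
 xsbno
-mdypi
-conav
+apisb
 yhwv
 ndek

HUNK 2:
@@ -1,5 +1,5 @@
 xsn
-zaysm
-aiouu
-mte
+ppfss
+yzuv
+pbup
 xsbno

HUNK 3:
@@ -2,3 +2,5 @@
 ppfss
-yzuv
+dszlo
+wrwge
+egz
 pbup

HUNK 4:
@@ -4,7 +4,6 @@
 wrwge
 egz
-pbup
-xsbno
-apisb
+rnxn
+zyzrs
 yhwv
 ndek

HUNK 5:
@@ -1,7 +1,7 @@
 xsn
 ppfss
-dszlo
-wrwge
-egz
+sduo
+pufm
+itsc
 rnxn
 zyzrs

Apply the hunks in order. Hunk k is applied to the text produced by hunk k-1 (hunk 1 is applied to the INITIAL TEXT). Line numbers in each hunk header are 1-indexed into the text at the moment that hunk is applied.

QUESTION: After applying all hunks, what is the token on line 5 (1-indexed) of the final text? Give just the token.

Answer: itsc

Derivation:
Hunk 1: at line 4 remove [mdypi,conav] add [apisb] -> 8 lines: xsn zaysm aiouu mte xsbno apisb yhwv ndek
Hunk 2: at line 1 remove [zaysm,aiouu,mte] add [ppfss,yzuv,pbup] -> 8 lines: xsn ppfss yzuv pbup xsbno apisb yhwv ndek
Hunk 3: at line 2 remove [yzuv] add [dszlo,wrwge,egz] -> 10 lines: xsn ppfss dszlo wrwge egz pbup xsbno apisb yhwv ndek
Hunk 4: at line 4 remove [pbup,xsbno,apisb] add [rnxn,zyzrs] -> 9 lines: xsn ppfss dszlo wrwge egz rnxn zyzrs yhwv ndek
Hunk 5: at line 1 remove [dszlo,wrwge,egz] add [sduo,pufm,itsc] -> 9 lines: xsn ppfss sduo pufm itsc rnxn zyzrs yhwv ndek
Final line 5: itsc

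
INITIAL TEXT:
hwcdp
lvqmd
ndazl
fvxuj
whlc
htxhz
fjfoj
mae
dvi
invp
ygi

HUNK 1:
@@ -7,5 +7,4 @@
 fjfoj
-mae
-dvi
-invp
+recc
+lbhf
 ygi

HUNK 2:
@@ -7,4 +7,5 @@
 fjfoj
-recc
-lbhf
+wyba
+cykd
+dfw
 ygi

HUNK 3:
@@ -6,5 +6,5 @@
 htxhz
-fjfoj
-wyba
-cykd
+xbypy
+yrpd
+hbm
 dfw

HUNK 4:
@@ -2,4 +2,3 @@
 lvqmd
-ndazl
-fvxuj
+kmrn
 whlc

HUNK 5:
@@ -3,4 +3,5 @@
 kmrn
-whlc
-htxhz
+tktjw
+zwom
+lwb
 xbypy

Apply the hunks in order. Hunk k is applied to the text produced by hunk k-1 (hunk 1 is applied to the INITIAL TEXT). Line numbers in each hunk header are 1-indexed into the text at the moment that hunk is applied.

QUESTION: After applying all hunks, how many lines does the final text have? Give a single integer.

Answer: 11

Derivation:
Hunk 1: at line 7 remove [mae,dvi,invp] add [recc,lbhf] -> 10 lines: hwcdp lvqmd ndazl fvxuj whlc htxhz fjfoj recc lbhf ygi
Hunk 2: at line 7 remove [recc,lbhf] add [wyba,cykd,dfw] -> 11 lines: hwcdp lvqmd ndazl fvxuj whlc htxhz fjfoj wyba cykd dfw ygi
Hunk 3: at line 6 remove [fjfoj,wyba,cykd] add [xbypy,yrpd,hbm] -> 11 lines: hwcdp lvqmd ndazl fvxuj whlc htxhz xbypy yrpd hbm dfw ygi
Hunk 4: at line 2 remove [ndazl,fvxuj] add [kmrn] -> 10 lines: hwcdp lvqmd kmrn whlc htxhz xbypy yrpd hbm dfw ygi
Hunk 5: at line 3 remove [whlc,htxhz] add [tktjw,zwom,lwb] -> 11 lines: hwcdp lvqmd kmrn tktjw zwom lwb xbypy yrpd hbm dfw ygi
Final line count: 11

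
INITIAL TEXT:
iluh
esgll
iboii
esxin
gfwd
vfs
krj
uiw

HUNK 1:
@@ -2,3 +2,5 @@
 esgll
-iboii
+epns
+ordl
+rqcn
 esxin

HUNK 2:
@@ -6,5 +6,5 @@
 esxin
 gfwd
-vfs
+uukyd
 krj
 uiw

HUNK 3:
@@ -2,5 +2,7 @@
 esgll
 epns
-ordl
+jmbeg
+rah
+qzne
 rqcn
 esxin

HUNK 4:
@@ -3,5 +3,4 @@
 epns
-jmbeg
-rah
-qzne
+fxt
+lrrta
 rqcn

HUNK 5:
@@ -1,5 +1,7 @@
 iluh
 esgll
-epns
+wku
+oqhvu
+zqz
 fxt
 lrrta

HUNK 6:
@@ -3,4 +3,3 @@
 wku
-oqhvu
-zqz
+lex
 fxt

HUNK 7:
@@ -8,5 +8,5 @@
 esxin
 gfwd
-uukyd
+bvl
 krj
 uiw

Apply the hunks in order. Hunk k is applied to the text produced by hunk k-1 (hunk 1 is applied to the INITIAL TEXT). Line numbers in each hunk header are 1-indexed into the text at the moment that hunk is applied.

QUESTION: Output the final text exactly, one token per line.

Answer: iluh
esgll
wku
lex
fxt
lrrta
rqcn
esxin
gfwd
bvl
krj
uiw

Derivation:
Hunk 1: at line 2 remove [iboii] add [epns,ordl,rqcn] -> 10 lines: iluh esgll epns ordl rqcn esxin gfwd vfs krj uiw
Hunk 2: at line 6 remove [vfs] add [uukyd] -> 10 lines: iluh esgll epns ordl rqcn esxin gfwd uukyd krj uiw
Hunk 3: at line 2 remove [ordl] add [jmbeg,rah,qzne] -> 12 lines: iluh esgll epns jmbeg rah qzne rqcn esxin gfwd uukyd krj uiw
Hunk 4: at line 3 remove [jmbeg,rah,qzne] add [fxt,lrrta] -> 11 lines: iluh esgll epns fxt lrrta rqcn esxin gfwd uukyd krj uiw
Hunk 5: at line 1 remove [epns] add [wku,oqhvu,zqz] -> 13 lines: iluh esgll wku oqhvu zqz fxt lrrta rqcn esxin gfwd uukyd krj uiw
Hunk 6: at line 3 remove [oqhvu,zqz] add [lex] -> 12 lines: iluh esgll wku lex fxt lrrta rqcn esxin gfwd uukyd krj uiw
Hunk 7: at line 8 remove [uukyd] add [bvl] -> 12 lines: iluh esgll wku lex fxt lrrta rqcn esxin gfwd bvl krj uiw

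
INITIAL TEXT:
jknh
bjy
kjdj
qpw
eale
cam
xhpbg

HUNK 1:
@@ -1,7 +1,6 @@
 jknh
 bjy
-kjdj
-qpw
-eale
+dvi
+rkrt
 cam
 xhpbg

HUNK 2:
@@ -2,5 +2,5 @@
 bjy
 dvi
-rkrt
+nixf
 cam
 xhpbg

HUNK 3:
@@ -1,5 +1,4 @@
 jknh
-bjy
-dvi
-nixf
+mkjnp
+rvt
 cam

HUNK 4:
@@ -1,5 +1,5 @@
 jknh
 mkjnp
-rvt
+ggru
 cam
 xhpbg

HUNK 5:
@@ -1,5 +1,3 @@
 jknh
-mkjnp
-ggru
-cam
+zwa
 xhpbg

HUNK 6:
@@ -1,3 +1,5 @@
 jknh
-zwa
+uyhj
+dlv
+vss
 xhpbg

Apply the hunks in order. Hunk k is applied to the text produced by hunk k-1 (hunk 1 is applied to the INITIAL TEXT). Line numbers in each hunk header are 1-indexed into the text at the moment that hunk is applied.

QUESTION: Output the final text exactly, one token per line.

Hunk 1: at line 1 remove [kjdj,qpw,eale] add [dvi,rkrt] -> 6 lines: jknh bjy dvi rkrt cam xhpbg
Hunk 2: at line 2 remove [rkrt] add [nixf] -> 6 lines: jknh bjy dvi nixf cam xhpbg
Hunk 3: at line 1 remove [bjy,dvi,nixf] add [mkjnp,rvt] -> 5 lines: jknh mkjnp rvt cam xhpbg
Hunk 4: at line 1 remove [rvt] add [ggru] -> 5 lines: jknh mkjnp ggru cam xhpbg
Hunk 5: at line 1 remove [mkjnp,ggru,cam] add [zwa] -> 3 lines: jknh zwa xhpbg
Hunk 6: at line 1 remove [zwa] add [uyhj,dlv,vss] -> 5 lines: jknh uyhj dlv vss xhpbg

Answer: jknh
uyhj
dlv
vss
xhpbg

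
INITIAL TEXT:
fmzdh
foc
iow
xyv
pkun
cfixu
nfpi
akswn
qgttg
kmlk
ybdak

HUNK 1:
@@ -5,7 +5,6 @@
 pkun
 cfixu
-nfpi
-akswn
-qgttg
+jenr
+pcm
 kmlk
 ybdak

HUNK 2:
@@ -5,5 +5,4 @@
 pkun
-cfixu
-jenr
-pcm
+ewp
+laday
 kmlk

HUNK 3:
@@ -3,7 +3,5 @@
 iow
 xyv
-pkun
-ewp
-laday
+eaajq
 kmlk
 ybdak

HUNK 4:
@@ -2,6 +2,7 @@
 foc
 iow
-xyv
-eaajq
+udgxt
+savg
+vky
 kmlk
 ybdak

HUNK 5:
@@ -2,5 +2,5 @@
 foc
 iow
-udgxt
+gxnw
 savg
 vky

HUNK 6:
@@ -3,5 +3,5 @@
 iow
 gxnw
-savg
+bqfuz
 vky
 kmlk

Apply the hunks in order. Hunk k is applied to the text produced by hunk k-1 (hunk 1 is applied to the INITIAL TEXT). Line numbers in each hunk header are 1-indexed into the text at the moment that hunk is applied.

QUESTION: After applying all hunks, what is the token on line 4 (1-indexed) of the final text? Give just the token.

Hunk 1: at line 5 remove [nfpi,akswn,qgttg] add [jenr,pcm] -> 10 lines: fmzdh foc iow xyv pkun cfixu jenr pcm kmlk ybdak
Hunk 2: at line 5 remove [cfixu,jenr,pcm] add [ewp,laday] -> 9 lines: fmzdh foc iow xyv pkun ewp laday kmlk ybdak
Hunk 3: at line 3 remove [pkun,ewp,laday] add [eaajq] -> 7 lines: fmzdh foc iow xyv eaajq kmlk ybdak
Hunk 4: at line 2 remove [xyv,eaajq] add [udgxt,savg,vky] -> 8 lines: fmzdh foc iow udgxt savg vky kmlk ybdak
Hunk 5: at line 2 remove [udgxt] add [gxnw] -> 8 lines: fmzdh foc iow gxnw savg vky kmlk ybdak
Hunk 6: at line 3 remove [savg] add [bqfuz] -> 8 lines: fmzdh foc iow gxnw bqfuz vky kmlk ybdak
Final line 4: gxnw

Answer: gxnw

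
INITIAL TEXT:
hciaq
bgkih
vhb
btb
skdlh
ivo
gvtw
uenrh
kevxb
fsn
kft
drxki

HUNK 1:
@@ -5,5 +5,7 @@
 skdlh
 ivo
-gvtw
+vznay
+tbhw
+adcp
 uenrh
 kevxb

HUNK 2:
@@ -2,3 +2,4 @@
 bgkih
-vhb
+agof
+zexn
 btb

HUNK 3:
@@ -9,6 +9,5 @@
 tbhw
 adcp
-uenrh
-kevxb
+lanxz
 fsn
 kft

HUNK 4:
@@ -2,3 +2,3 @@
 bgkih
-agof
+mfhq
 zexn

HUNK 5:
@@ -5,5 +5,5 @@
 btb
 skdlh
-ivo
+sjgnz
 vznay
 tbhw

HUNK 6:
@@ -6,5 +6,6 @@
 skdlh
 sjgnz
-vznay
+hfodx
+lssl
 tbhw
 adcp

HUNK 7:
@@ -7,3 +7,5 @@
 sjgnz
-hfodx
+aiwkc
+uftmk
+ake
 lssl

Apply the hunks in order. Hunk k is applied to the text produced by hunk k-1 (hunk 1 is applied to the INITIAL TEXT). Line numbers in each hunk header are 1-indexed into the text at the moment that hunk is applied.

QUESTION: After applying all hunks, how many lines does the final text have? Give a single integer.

Hunk 1: at line 5 remove [gvtw] add [vznay,tbhw,adcp] -> 14 lines: hciaq bgkih vhb btb skdlh ivo vznay tbhw adcp uenrh kevxb fsn kft drxki
Hunk 2: at line 2 remove [vhb] add [agof,zexn] -> 15 lines: hciaq bgkih agof zexn btb skdlh ivo vznay tbhw adcp uenrh kevxb fsn kft drxki
Hunk 3: at line 9 remove [uenrh,kevxb] add [lanxz] -> 14 lines: hciaq bgkih agof zexn btb skdlh ivo vznay tbhw adcp lanxz fsn kft drxki
Hunk 4: at line 2 remove [agof] add [mfhq] -> 14 lines: hciaq bgkih mfhq zexn btb skdlh ivo vznay tbhw adcp lanxz fsn kft drxki
Hunk 5: at line 5 remove [ivo] add [sjgnz] -> 14 lines: hciaq bgkih mfhq zexn btb skdlh sjgnz vznay tbhw adcp lanxz fsn kft drxki
Hunk 6: at line 6 remove [vznay] add [hfodx,lssl] -> 15 lines: hciaq bgkih mfhq zexn btb skdlh sjgnz hfodx lssl tbhw adcp lanxz fsn kft drxki
Hunk 7: at line 7 remove [hfodx] add [aiwkc,uftmk,ake] -> 17 lines: hciaq bgkih mfhq zexn btb skdlh sjgnz aiwkc uftmk ake lssl tbhw adcp lanxz fsn kft drxki
Final line count: 17

Answer: 17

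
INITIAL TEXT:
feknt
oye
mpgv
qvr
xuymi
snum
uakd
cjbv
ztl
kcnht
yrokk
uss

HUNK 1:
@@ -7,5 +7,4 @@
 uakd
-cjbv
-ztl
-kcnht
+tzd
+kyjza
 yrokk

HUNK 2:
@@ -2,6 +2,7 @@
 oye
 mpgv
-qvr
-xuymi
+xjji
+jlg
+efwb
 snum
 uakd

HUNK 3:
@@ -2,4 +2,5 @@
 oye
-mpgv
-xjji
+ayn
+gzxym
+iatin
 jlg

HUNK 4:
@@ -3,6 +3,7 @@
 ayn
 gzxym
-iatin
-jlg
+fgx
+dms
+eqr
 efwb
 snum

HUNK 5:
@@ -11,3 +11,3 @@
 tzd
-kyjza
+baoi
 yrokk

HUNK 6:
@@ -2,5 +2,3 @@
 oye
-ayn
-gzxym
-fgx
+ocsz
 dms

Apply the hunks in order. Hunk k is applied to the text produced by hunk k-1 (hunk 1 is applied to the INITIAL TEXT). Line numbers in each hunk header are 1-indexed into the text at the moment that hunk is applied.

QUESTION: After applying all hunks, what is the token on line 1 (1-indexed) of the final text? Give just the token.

Answer: feknt

Derivation:
Hunk 1: at line 7 remove [cjbv,ztl,kcnht] add [tzd,kyjza] -> 11 lines: feknt oye mpgv qvr xuymi snum uakd tzd kyjza yrokk uss
Hunk 2: at line 2 remove [qvr,xuymi] add [xjji,jlg,efwb] -> 12 lines: feknt oye mpgv xjji jlg efwb snum uakd tzd kyjza yrokk uss
Hunk 3: at line 2 remove [mpgv,xjji] add [ayn,gzxym,iatin] -> 13 lines: feknt oye ayn gzxym iatin jlg efwb snum uakd tzd kyjza yrokk uss
Hunk 4: at line 3 remove [iatin,jlg] add [fgx,dms,eqr] -> 14 lines: feknt oye ayn gzxym fgx dms eqr efwb snum uakd tzd kyjza yrokk uss
Hunk 5: at line 11 remove [kyjza] add [baoi] -> 14 lines: feknt oye ayn gzxym fgx dms eqr efwb snum uakd tzd baoi yrokk uss
Hunk 6: at line 2 remove [ayn,gzxym,fgx] add [ocsz] -> 12 lines: feknt oye ocsz dms eqr efwb snum uakd tzd baoi yrokk uss
Final line 1: feknt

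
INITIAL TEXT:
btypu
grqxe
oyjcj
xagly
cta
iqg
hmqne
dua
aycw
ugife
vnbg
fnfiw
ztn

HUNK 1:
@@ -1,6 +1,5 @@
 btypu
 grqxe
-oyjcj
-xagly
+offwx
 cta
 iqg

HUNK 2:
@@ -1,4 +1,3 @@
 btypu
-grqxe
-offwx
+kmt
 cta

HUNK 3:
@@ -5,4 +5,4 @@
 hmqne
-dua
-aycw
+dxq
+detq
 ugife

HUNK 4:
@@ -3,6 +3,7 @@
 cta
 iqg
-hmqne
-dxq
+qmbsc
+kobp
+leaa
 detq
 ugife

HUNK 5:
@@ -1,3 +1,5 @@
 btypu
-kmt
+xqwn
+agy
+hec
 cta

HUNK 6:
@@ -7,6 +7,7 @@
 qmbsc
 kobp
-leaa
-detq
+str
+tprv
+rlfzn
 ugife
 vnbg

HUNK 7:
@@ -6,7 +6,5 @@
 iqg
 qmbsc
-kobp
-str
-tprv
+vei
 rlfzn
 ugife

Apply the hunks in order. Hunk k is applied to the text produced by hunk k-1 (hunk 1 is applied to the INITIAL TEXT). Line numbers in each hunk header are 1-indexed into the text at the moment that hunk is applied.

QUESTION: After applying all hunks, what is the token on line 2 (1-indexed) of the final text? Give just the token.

Answer: xqwn

Derivation:
Hunk 1: at line 1 remove [oyjcj,xagly] add [offwx] -> 12 lines: btypu grqxe offwx cta iqg hmqne dua aycw ugife vnbg fnfiw ztn
Hunk 2: at line 1 remove [grqxe,offwx] add [kmt] -> 11 lines: btypu kmt cta iqg hmqne dua aycw ugife vnbg fnfiw ztn
Hunk 3: at line 5 remove [dua,aycw] add [dxq,detq] -> 11 lines: btypu kmt cta iqg hmqne dxq detq ugife vnbg fnfiw ztn
Hunk 4: at line 3 remove [hmqne,dxq] add [qmbsc,kobp,leaa] -> 12 lines: btypu kmt cta iqg qmbsc kobp leaa detq ugife vnbg fnfiw ztn
Hunk 5: at line 1 remove [kmt] add [xqwn,agy,hec] -> 14 lines: btypu xqwn agy hec cta iqg qmbsc kobp leaa detq ugife vnbg fnfiw ztn
Hunk 6: at line 7 remove [leaa,detq] add [str,tprv,rlfzn] -> 15 lines: btypu xqwn agy hec cta iqg qmbsc kobp str tprv rlfzn ugife vnbg fnfiw ztn
Hunk 7: at line 6 remove [kobp,str,tprv] add [vei] -> 13 lines: btypu xqwn agy hec cta iqg qmbsc vei rlfzn ugife vnbg fnfiw ztn
Final line 2: xqwn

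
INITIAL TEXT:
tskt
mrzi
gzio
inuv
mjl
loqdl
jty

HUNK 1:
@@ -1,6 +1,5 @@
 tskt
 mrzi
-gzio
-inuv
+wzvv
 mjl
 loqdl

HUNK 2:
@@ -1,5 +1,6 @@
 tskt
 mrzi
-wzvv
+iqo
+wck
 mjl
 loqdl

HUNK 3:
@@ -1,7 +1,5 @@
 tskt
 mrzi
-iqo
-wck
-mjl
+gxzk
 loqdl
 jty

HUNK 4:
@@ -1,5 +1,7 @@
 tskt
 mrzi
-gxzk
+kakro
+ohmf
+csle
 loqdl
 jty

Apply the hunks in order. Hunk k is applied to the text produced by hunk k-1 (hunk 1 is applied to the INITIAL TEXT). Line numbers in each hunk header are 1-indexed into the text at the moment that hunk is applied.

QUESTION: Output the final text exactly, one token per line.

Hunk 1: at line 1 remove [gzio,inuv] add [wzvv] -> 6 lines: tskt mrzi wzvv mjl loqdl jty
Hunk 2: at line 1 remove [wzvv] add [iqo,wck] -> 7 lines: tskt mrzi iqo wck mjl loqdl jty
Hunk 3: at line 1 remove [iqo,wck,mjl] add [gxzk] -> 5 lines: tskt mrzi gxzk loqdl jty
Hunk 4: at line 1 remove [gxzk] add [kakro,ohmf,csle] -> 7 lines: tskt mrzi kakro ohmf csle loqdl jty

Answer: tskt
mrzi
kakro
ohmf
csle
loqdl
jty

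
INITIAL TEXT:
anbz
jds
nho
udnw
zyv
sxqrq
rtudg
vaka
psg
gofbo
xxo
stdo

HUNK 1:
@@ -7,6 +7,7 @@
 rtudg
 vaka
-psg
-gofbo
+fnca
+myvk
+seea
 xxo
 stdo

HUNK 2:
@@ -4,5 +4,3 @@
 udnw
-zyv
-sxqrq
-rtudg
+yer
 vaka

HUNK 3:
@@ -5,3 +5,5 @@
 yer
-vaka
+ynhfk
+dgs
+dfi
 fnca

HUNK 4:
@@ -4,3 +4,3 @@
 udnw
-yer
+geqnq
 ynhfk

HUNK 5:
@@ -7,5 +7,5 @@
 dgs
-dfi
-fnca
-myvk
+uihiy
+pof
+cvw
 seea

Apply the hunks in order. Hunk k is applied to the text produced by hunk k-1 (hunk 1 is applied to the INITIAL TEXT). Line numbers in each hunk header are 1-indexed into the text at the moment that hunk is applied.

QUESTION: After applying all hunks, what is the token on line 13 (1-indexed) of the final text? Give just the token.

Answer: stdo

Derivation:
Hunk 1: at line 7 remove [psg,gofbo] add [fnca,myvk,seea] -> 13 lines: anbz jds nho udnw zyv sxqrq rtudg vaka fnca myvk seea xxo stdo
Hunk 2: at line 4 remove [zyv,sxqrq,rtudg] add [yer] -> 11 lines: anbz jds nho udnw yer vaka fnca myvk seea xxo stdo
Hunk 3: at line 5 remove [vaka] add [ynhfk,dgs,dfi] -> 13 lines: anbz jds nho udnw yer ynhfk dgs dfi fnca myvk seea xxo stdo
Hunk 4: at line 4 remove [yer] add [geqnq] -> 13 lines: anbz jds nho udnw geqnq ynhfk dgs dfi fnca myvk seea xxo stdo
Hunk 5: at line 7 remove [dfi,fnca,myvk] add [uihiy,pof,cvw] -> 13 lines: anbz jds nho udnw geqnq ynhfk dgs uihiy pof cvw seea xxo stdo
Final line 13: stdo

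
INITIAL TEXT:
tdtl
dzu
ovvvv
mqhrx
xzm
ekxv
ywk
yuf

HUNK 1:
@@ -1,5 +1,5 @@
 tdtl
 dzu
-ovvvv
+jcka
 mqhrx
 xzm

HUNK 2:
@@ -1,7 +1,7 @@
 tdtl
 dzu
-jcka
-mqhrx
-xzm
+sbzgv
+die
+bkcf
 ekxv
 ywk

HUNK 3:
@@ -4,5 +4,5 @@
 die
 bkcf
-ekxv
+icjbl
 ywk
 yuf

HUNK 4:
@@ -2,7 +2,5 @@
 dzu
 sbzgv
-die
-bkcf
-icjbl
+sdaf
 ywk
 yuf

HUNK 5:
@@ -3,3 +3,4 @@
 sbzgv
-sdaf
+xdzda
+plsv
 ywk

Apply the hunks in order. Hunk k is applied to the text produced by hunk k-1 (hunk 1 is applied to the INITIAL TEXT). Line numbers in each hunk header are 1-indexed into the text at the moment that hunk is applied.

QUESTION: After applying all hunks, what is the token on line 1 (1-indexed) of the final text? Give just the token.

Hunk 1: at line 1 remove [ovvvv] add [jcka] -> 8 lines: tdtl dzu jcka mqhrx xzm ekxv ywk yuf
Hunk 2: at line 1 remove [jcka,mqhrx,xzm] add [sbzgv,die,bkcf] -> 8 lines: tdtl dzu sbzgv die bkcf ekxv ywk yuf
Hunk 3: at line 4 remove [ekxv] add [icjbl] -> 8 lines: tdtl dzu sbzgv die bkcf icjbl ywk yuf
Hunk 4: at line 2 remove [die,bkcf,icjbl] add [sdaf] -> 6 lines: tdtl dzu sbzgv sdaf ywk yuf
Hunk 5: at line 3 remove [sdaf] add [xdzda,plsv] -> 7 lines: tdtl dzu sbzgv xdzda plsv ywk yuf
Final line 1: tdtl

Answer: tdtl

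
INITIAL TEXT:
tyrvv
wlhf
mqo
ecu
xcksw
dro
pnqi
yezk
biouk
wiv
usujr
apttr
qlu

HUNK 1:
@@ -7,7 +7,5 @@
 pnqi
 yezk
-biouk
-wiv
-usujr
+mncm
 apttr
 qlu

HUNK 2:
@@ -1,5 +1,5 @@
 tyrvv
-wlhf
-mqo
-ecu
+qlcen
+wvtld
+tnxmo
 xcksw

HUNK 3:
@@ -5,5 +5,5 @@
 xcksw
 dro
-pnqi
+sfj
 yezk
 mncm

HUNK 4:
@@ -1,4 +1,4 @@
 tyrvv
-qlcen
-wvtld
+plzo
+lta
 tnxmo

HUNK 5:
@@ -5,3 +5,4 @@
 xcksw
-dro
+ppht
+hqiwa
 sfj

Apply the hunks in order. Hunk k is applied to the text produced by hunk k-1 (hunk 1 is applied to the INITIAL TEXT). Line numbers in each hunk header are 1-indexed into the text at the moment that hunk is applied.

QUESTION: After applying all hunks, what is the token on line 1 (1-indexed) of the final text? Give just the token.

Answer: tyrvv

Derivation:
Hunk 1: at line 7 remove [biouk,wiv,usujr] add [mncm] -> 11 lines: tyrvv wlhf mqo ecu xcksw dro pnqi yezk mncm apttr qlu
Hunk 2: at line 1 remove [wlhf,mqo,ecu] add [qlcen,wvtld,tnxmo] -> 11 lines: tyrvv qlcen wvtld tnxmo xcksw dro pnqi yezk mncm apttr qlu
Hunk 3: at line 5 remove [pnqi] add [sfj] -> 11 lines: tyrvv qlcen wvtld tnxmo xcksw dro sfj yezk mncm apttr qlu
Hunk 4: at line 1 remove [qlcen,wvtld] add [plzo,lta] -> 11 lines: tyrvv plzo lta tnxmo xcksw dro sfj yezk mncm apttr qlu
Hunk 5: at line 5 remove [dro] add [ppht,hqiwa] -> 12 lines: tyrvv plzo lta tnxmo xcksw ppht hqiwa sfj yezk mncm apttr qlu
Final line 1: tyrvv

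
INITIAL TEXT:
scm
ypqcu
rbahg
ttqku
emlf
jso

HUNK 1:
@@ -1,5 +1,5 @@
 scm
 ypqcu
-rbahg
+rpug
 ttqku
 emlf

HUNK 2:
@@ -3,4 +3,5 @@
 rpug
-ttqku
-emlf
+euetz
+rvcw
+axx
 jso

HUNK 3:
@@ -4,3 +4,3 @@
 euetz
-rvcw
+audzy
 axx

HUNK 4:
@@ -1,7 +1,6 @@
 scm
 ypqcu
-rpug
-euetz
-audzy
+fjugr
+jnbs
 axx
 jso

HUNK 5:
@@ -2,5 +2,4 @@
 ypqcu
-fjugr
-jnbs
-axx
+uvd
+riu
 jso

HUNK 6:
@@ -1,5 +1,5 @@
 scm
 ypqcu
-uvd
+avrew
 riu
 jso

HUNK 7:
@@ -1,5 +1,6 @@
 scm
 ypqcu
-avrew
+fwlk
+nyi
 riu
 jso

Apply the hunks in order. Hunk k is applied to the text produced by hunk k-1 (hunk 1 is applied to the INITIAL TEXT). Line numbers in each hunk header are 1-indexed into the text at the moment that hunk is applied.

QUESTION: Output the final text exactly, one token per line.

Answer: scm
ypqcu
fwlk
nyi
riu
jso

Derivation:
Hunk 1: at line 1 remove [rbahg] add [rpug] -> 6 lines: scm ypqcu rpug ttqku emlf jso
Hunk 2: at line 3 remove [ttqku,emlf] add [euetz,rvcw,axx] -> 7 lines: scm ypqcu rpug euetz rvcw axx jso
Hunk 3: at line 4 remove [rvcw] add [audzy] -> 7 lines: scm ypqcu rpug euetz audzy axx jso
Hunk 4: at line 1 remove [rpug,euetz,audzy] add [fjugr,jnbs] -> 6 lines: scm ypqcu fjugr jnbs axx jso
Hunk 5: at line 2 remove [fjugr,jnbs,axx] add [uvd,riu] -> 5 lines: scm ypqcu uvd riu jso
Hunk 6: at line 1 remove [uvd] add [avrew] -> 5 lines: scm ypqcu avrew riu jso
Hunk 7: at line 1 remove [avrew] add [fwlk,nyi] -> 6 lines: scm ypqcu fwlk nyi riu jso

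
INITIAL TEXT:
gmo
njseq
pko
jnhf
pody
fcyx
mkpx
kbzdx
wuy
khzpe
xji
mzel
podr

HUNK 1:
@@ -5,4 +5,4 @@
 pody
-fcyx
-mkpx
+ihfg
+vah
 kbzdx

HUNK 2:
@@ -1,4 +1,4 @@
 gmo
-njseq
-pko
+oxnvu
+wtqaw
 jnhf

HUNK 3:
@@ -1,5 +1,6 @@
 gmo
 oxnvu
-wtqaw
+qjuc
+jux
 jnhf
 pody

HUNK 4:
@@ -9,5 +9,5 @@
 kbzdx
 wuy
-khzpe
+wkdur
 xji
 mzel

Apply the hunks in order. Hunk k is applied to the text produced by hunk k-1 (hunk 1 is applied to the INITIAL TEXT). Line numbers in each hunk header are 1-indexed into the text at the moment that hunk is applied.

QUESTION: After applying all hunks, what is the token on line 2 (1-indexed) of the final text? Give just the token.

Hunk 1: at line 5 remove [fcyx,mkpx] add [ihfg,vah] -> 13 lines: gmo njseq pko jnhf pody ihfg vah kbzdx wuy khzpe xji mzel podr
Hunk 2: at line 1 remove [njseq,pko] add [oxnvu,wtqaw] -> 13 lines: gmo oxnvu wtqaw jnhf pody ihfg vah kbzdx wuy khzpe xji mzel podr
Hunk 3: at line 1 remove [wtqaw] add [qjuc,jux] -> 14 lines: gmo oxnvu qjuc jux jnhf pody ihfg vah kbzdx wuy khzpe xji mzel podr
Hunk 4: at line 9 remove [khzpe] add [wkdur] -> 14 lines: gmo oxnvu qjuc jux jnhf pody ihfg vah kbzdx wuy wkdur xji mzel podr
Final line 2: oxnvu

Answer: oxnvu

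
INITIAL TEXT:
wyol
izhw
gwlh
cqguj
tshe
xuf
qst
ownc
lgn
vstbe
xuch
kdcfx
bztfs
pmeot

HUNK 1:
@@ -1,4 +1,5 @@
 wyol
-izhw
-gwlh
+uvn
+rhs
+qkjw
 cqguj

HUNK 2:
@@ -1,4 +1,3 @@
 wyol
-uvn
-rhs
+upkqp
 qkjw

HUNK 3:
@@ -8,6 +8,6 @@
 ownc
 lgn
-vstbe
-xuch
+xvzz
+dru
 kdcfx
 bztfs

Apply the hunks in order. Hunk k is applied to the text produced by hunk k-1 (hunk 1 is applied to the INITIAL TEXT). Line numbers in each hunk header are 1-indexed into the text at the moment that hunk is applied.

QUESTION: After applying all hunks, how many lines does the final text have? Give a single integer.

Hunk 1: at line 1 remove [izhw,gwlh] add [uvn,rhs,qkjw] -> 15 lines: wyol uvn rhs qkjw cqguj tshe xuf qst ownc lgn vstbe xuch kdcfx bztfs pmeot
Hunk 2: at line 1 remove [uvn,rhs] add [upkqp] -> 14 lines: wyol upkqp qkjw cqguj tshe xuf qst ownc lgn vstbe xuch kdcfx bztfs pmeot
Hunk 3: at line 8 remove [vstbe,xuch] add [xvzz,dru] -> 14 lines: wyol upkqp qkjw cqguj tshe xuf qst ownc lgn xvzz dru kdcfx bztfs pmeot
Final line count: 14

Answer: 14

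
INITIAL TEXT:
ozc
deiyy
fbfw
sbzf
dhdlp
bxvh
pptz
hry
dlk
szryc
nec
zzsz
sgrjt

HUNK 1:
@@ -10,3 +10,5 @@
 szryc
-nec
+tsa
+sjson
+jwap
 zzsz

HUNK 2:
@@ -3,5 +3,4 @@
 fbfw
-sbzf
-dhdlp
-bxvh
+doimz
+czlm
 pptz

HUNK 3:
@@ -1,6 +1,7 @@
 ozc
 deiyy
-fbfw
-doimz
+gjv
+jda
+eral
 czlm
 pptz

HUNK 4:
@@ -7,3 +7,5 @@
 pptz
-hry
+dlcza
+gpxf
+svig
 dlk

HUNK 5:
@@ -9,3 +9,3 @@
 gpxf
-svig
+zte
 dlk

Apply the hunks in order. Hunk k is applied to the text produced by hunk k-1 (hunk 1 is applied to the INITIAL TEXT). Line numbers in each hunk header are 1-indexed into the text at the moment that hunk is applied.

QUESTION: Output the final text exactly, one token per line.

Hunk 1: at line 10 remove [nec] add [tsa,sjson,jwap] -> 15 lines: ozc deiyy fbfw sbzf dhdlp bxvh pptz hry dlk szryc tsa sjson jwap zzsz sgrjt
Hunk 2: at line 3 remove [sbzf,dhdlp,bxvh] add [doimz,czlm] -> 14 lines: ozc deiyy fbfw doimz czlm pptz hry dlk szryc tsa sjson jwap zzsz sgrjt
Hunk 3: at line 1 remove [fbfw,doimz] add [gjv,jda,eral] -> 15 lines: ozc deiyy gjv jda eral czlm pptz hry dlk szryc tsa sjson jwap zzsz sgrjt
Hunk 4: at line 7 remove [hry] add [dlcza,gpxf,svig] -> 17 lines: ozc deiyy gjv jda eral czlm pptz dlcza gpxf svig dlk szryc tsa sjson jwap zzsz sgrjt
Hunk 5: at line 9 remove [svig] add [zte] -> 17 lines: ozc deiyy gjv jda eral czlm pptz dlcza gpxf zte dlk szryc tsa sjson jwap zzsz sgrjt

Answer: ozc
deiyy
gjv
jda
eral
czlm
pptz
dlcza
gpxf
zte
dlk
szryc
tsa
sjson
jwap
zzsz
sgrjt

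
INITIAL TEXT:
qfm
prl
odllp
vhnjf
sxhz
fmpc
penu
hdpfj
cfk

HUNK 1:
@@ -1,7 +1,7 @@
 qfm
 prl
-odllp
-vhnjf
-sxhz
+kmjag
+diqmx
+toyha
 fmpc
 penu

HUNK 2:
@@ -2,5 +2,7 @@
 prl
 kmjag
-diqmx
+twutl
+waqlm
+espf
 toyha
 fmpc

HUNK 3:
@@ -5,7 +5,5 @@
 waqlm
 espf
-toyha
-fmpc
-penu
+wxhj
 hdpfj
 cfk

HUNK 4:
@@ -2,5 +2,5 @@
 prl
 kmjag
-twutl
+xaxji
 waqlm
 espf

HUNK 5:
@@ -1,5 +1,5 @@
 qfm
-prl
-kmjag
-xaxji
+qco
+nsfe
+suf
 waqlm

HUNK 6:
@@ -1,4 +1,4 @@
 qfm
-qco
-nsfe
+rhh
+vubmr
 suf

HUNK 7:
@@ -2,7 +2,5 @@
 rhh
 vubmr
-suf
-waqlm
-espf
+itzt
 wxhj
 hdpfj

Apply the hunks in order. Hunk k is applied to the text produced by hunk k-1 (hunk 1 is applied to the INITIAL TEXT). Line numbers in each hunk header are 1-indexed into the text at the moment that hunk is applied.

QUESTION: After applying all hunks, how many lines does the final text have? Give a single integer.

Answer: 7

Derivation:
Hunk 1: at line 1 remove [odllp,vhnjf,sxhz] add [kmjag,diqmx,toyha] -> 9 lines: qfm prl kmjag diqmx toyha fmpc penu hdpfj cfk
Hunk 2: at line 2 remove [diqmx] add [twutl,waqlm,espf] -> 11 lines: qfm prl kmjag twutl waqlm espf toyha fmpc penu hdpfj cfk
Hunk 3: at line 5 remove [toyha,fmpc,penu] add [wxhj] -> 9 lines: qfm prl kmjag twutl waqlm espf wxhj hdpfj cfk
Hunk 4: at line 2 remove [twutl] add [xaxji] -> 9 lines: qfm prl kmjag xaxji waqlm espf wxhj hdpfj cfk
Hunk 5: at line 1 remove [prl,kmjag,xaxji] add [qco,nsfe,suf] -> 9 lines: qfm qco nsfe suf waqlm espf wxhj hdpfj cfk
Hunk 6: at line 1 remove [qco,nsfe] add [rhh,vubmr] -> 9 lines: qfm rhh vubmr suf waqlm espf wxhj hdpfj cfk
Hunk 7: at line 2 remove [suf,waqlm,espf] add [itzt] -> 7 lines: qfm rhh vubmr itzt wxhj hdpfj cfk
Final line count: 7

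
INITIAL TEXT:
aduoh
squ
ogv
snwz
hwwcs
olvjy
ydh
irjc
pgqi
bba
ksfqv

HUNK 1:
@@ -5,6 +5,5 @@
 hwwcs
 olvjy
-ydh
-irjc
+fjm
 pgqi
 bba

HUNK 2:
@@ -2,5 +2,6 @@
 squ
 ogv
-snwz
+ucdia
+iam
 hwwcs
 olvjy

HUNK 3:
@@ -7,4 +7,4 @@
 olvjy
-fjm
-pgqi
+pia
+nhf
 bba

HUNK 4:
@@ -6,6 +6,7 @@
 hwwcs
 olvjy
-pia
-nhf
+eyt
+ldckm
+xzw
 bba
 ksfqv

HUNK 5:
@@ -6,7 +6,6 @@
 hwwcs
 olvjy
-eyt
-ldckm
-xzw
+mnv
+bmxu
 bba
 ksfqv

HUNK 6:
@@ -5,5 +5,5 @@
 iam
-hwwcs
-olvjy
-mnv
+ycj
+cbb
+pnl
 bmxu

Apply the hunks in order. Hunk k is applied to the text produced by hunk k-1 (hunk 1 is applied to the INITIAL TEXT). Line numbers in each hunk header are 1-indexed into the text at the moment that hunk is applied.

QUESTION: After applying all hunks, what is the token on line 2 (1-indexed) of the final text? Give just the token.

Hunk 1: at line 5 remove [ydh,irjc] add [fjm] -> 10 lines: aduoh squ ogv snwz hwwcs olvjy fjm pgqi bba ksfqv
Hunk 2: at line 2 remove [snwz] add [ucdia,iam] -> 11 lines: aduoh squ ogv ucdia iam hwwcs olvjy fjm pgqi bba ksfqv
Hunk 3: at line 7 remove [fjm,pgqi] add [pia,nhf] -> 11 lines: aduoh squ ogv ucdia iam hwwcs olvjy pia nhf bba ksfqv
Hunk 4: at line 6 remove [pia,nhf] add [eyt,ldckm,xzw] -> 12 lines: aduoh squ ogv ucdia iam hwwcs olvjy eyt ldckm xzw bba ksfqv
Hunk 5: at line 6 remove [eyt,ldckm,xzw] add [mnv,bmxu] -> 11 lines: aduoh squ ogv ucdia iam hwwcs olvjy mnv bmxu bba ksfqv
Hunk 6: at line 5 remove [hwwcs,olvjy,mnv] add [ycj,cbb,pnl] -> 11 lines: aduoh squ ogv ucdia iam ycj cbb pnl bmxu bba ksfqv
Final line 2: squ

Answer: squ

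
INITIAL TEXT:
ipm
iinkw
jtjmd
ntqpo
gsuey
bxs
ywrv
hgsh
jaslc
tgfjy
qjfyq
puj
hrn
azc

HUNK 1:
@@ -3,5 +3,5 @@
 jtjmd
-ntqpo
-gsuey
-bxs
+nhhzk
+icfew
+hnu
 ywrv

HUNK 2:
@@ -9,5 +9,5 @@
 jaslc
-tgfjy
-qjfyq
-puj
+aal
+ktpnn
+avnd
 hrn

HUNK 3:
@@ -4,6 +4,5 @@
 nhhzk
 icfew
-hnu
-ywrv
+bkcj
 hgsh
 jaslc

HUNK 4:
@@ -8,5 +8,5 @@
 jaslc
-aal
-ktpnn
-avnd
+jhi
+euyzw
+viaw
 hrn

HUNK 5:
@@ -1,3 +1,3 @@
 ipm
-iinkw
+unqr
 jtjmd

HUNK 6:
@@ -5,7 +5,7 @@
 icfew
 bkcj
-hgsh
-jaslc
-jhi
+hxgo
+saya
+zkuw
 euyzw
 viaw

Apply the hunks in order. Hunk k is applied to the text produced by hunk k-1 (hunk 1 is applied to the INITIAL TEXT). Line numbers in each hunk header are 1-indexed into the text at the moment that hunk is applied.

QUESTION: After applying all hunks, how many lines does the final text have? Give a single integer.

Hunk 1: at line 3 remove [ntqpo,gsuey,bxs] add [nhhzk,icfew,hnu] -> 14 lines: ipm iinkw jtjmd nhhzk icfew hnu ywrv hgsh jaslc tgfjy qjfyq puj hrn azc
Hunk 2: at line 9 remove [tgfjy,qjfyq,puj] add [aal,ktpnn,avnd] -> 14 lines: ipm iinkw jtjmd nhhzk icfew hnu ywrv hgsh jaslc aal ktpnn avnd hrn azc
Hunk 3: at line 4 remove [hnu,ywrv] add [bkcj] -> 13 lines: ipm iinkw jtjmd nhhzk icfew bkcj hgsh jaslc aal ktpnn avnd hrn azc
Hunk 4: at line 8 remove [aal,ktpnn,avnd] add [jhi,euyzw,viaw] -> 13 lines: ipm iinkw jtjmd nhhzk icfew bkcj hgsh jaslc jhi euyzw viaw hrn azc
Hunk 5: at line 1 remove [iinkw] add [unqr] -> 13 lines: ipm unqr jtjmd nhhzk icfew bkcj hgsh jaslc jhi euyzw viaw hrn azc
Hunk 6: at line 5 remove [hgsh,jaslc,jhi] add [hxgo,saya,zkuw] -> 13 lines: ipm unqr jtjmd nhhzk icfew bkcj hxgo saya zkuw euyzw viaw hrn azc
Final line count: 13

Answer: 13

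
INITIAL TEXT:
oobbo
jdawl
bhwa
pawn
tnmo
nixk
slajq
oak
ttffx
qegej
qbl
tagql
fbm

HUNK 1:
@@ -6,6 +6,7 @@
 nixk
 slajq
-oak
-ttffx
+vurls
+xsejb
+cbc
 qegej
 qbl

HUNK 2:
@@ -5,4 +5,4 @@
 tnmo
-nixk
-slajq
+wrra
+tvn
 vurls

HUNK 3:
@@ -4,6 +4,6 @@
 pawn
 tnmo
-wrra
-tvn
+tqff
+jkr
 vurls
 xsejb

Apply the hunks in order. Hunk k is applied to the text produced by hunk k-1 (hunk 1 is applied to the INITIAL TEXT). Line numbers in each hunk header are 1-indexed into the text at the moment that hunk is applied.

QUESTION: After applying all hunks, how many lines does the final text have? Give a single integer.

Answer: 14

Derivation:
Hunk 1: at line 6 remove [oak,ttffx] add [vurls,xsejb,cbc] -> 14 lines: oobbo jdawl bhwa pawn tnmo nixk slajq vurls xsejb cbc qegej qbl tagql fbm
Hunk 2: at line 5 remove [nixk,slajq] add [wrra,tvn] -> 14 lines: oobbo jdawl bhwa pawn tnmo wrra tvn vurls xsejb cbc qegej qbl tagql fbm
Hunk 3: at line 4 remove [wrra,tvn] add [tqff,jkr] -> 14 lines: oobbo jdawl bhwa pawn tnmo tqff jkr vurls xsejb cbc qegej qbl tagql fbm
Final line count: 14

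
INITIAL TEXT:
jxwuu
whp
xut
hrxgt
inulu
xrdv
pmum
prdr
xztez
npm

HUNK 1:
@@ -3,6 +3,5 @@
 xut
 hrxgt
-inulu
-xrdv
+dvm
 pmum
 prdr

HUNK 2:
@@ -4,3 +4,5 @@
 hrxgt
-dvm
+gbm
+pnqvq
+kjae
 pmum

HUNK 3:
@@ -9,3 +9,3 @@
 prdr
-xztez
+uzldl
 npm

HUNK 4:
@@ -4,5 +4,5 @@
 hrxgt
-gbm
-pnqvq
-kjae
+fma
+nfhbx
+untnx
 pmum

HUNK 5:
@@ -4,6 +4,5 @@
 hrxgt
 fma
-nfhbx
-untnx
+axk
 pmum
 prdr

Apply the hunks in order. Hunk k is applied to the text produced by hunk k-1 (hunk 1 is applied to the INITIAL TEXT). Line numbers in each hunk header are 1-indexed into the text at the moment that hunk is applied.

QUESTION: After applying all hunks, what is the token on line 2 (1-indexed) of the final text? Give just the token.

Answer: whp

Derivation:
Hunk 1: at line 3 remove [inulu,xrdv] add [dvm] -> 9 lines: jxwuu whp xut hrxgt dvm pmum prdr xztez npm
Hunk 2: at line 4 remove [dvm] add [gbm,pnqvq,kjae] -> 11 lines: jxwuu whp xut hrxgt gbm pnqvq kjae pmum prdr xztez npm
Hunk 3: at line 9 remove [xztez] add [uzldl] -> 11 lines: jxwuu whp xut hrxgt gbm pnqvq kjae pmum prdr uzldl npm
Hunk 4: at line 4 remove [gbm,pnqvq,kjae] add [fma,nfhbx,untnx] -> 11 lines: jxwuu whp xut hrxgt fma nfhbx untnx pmum prdr uzldl npm
Hunk 5: at line 4 remove [nfhbx,untnx] add [axk] -> 10 lines: jxwuu whp xut hrxgt fma axk pmum prdr uzldl npm
Final line 2: whp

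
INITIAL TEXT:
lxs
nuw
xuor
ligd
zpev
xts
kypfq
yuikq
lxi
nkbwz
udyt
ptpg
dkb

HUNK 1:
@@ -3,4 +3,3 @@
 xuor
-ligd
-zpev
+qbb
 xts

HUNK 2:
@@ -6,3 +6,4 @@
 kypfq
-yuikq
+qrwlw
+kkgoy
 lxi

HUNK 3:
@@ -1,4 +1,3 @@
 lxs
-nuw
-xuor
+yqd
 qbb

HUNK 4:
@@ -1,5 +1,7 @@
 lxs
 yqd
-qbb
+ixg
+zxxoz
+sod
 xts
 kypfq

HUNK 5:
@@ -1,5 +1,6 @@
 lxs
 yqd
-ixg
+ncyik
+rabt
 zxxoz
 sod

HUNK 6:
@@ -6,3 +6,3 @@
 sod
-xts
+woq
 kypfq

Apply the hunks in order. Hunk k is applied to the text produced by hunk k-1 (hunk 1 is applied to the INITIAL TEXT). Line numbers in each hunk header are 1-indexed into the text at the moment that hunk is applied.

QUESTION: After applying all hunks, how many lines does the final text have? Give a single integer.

Hunk 1: at line 3 remove [ligd,zpev] add [qbb] -> 12 lines: lxs nuw xuor qbb xts kypfq yuikq lxi nkbwz udyt ptpg dkb
Hunk 2: at line 6 remove [yuikq] add [qrwlw,kkgoy] -> 13 lines: lxs nuw xuor qbb xts kypfq qrwlw kkgoy lxi nkbwz udyt ptpg dkb
Hunk 3: at line 1 remove [nuw,xuor] add [yqd] -> 12 lines: lxs yqd qbb xts kypfq qrwlw kkgoy lxi nkbwz udyt ptpg dkb
Hunk 4: at line 1 remove [qbb] add [ixg,zxxoz,sod] -> 14 lines: lxs yqd ixg zxxoz sod xts kypfq qrwlw kkgoy lxi nkbwz udyt ptpg dkb
Hunk 5: at line 1 remove [ixg] add [ncyik,rabt] -> 15 lines: lxs yqd ncyik rabt zxxoz sod xts kypfq qrwlw kkgoy lxi nkbwz udyt ptpg dkb
Hunk 6: at line 6 remove [xts] add [woq] -> 15 lines: lxs yqd ncyik rabt zxxoz sod woq kypfq qrwlw kkgoy lxi nkbwz udyt ptpg dkb
Final line count: 15

Answer: 15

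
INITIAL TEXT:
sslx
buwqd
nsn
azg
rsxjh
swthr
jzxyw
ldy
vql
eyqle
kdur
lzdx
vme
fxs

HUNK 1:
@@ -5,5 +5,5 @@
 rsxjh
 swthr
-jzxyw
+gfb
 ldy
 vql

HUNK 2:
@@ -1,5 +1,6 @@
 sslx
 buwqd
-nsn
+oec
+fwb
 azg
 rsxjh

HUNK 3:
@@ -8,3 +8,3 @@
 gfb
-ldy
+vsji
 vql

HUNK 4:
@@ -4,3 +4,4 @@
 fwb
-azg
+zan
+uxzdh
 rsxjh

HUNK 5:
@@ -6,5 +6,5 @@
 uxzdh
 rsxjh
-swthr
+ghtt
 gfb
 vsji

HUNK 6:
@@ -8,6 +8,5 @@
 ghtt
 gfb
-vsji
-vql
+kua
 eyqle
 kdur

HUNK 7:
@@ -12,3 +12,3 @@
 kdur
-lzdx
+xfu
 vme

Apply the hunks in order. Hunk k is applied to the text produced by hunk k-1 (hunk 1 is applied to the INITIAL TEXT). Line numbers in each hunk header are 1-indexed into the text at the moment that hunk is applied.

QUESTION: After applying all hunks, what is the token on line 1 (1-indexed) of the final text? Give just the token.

Hunk 1: at line 5 remove [jzxyw] add [gfb] -> 14 lines: sslx buwqd nsn azg rsxjh swthr gfb ldy vql eyqle kdur lzdx vme fxs
Hunk 2: at line 1 remove [nsn] add [oec,fwb] -> 15 lines: sslx buwqd oec fwb azg rsxjh swthr gfb ldy vql eyqle kdur lzdx vme fxs
Hunk 3: at line 8 remove [ldy] add [vsji] -> 15 lines: sslx buwqd oec fwb azg rsxjh swthr gfb vsji vql eyqle kdur lzdx vme fxs
Hunk 4: at line 4 remove [azg] add [zan,uxzdh] -> 16 lines: sslx buwqd oec fwb zan uxzdh rsxjh swthr gfb vsji vql eyqle kdur lzdx vme fxs
Hunk 5: at line 6 remove [swthr] add [ghtt] -> 16 lines: sslx buwqd oec fwb zan uxzdh rsxjh ghtt gfb vsji vql eyqle kdur lzdx vme fxs
Hunk 6: at line 8 remove [vsji,vql] add [kua] -> 15 lines: sslx buwqd oec fwb zan uxzdh rsxjh ghtt gfb kua eyqle kdur lzdx vme fxs
Hunk 7: at line 12 remove [lzdx] add [xfu] -> 15 lines: sslx buwqd oec fwb zan uxzdh rsxjh ghtt gfb kua eyqle kdur xfu vme fxs
Final line 1: sslx

Answer: sslx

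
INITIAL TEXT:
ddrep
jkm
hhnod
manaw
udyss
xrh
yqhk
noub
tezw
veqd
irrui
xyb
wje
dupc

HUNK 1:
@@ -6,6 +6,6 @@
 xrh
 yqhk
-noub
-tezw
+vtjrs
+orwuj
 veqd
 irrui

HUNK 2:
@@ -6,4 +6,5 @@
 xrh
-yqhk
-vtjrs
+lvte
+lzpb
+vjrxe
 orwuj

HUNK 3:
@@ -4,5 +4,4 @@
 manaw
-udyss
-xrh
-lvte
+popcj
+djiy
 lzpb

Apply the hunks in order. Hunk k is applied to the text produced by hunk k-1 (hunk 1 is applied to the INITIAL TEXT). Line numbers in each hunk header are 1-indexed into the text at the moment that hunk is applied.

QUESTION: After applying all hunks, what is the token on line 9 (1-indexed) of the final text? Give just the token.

Hunk 1: at line 6 remove [noub,tezw] add [vtjrs,orwuj] -> 14 lines: ddrep jkm hhnod manaw udyss xrh yqhk vtjrs orwuj veqd irrui xyb wje dupc
Hunk 2: at line 6 remove [yqhk,vtjrs] add [lvte,lzpb,vjrxe] -> 15 lines: ddrep jkm hhnod manaw udyss xrh lvte lzpb vjrxe orwuj veqd irrui xyb wje dupc
Hunk 3: at line 4 remove [udyss,xrh,lvte] add [popcj,djiy] -> 14 lines: ddrep jkm hhnod manaw popcj djiy lzpb vjrxe orwuj veqd irrui xyb wje dupc
Final line 9: orwuj

Answer: orwuj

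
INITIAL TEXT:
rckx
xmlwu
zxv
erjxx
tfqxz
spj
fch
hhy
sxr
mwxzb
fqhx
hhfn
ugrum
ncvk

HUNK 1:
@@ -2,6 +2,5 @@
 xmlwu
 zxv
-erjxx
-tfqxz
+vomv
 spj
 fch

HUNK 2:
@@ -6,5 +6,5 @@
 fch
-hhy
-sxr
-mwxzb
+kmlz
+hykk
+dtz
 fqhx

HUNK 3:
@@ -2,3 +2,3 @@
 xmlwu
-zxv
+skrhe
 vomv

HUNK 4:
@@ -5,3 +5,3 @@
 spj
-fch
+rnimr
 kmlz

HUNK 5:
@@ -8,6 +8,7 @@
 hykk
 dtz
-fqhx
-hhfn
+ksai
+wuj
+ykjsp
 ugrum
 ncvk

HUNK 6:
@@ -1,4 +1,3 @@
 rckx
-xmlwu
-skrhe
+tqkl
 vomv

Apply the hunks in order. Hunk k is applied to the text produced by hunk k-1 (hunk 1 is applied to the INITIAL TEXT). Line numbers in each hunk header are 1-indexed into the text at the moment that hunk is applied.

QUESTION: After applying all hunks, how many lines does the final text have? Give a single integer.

Answer: 13

Derivation:
Hunk 1: at line 2 remove [erjxx,tfqxz] add [vomv] -> 13 lines: rckx xmlwu zxv vomv spj fch hhy sxr mwxzb fqhx hhfn ugrum ncvk
Hunk 2: at line 6 remove [hhy,sxr,mwxzb] add [kmlz,hykk,dtz] -> 13 lines: rckx xmlwu zxv vomv spj fch kmlz hykk dtz fqhx hhfn ugrum ncvk
Hunk 3: at line 2 remove [zxv] add [skrhe] -> 13 lines: rckx xmlwu skrhe vomv spj fch kmlz hykk dtz fqhx hhfn ugrum ncvk
Hunk 4: at line 5 remove [fch] add [rnimr] -> 13 lines: rckx xmlwu skrhe vomv spj rnimr kmlz hykk dtz fqhx hhfn ugrum ncvk
Hunk 5: at line 8 remove [fqhx,hhfn] add [ksai,wuj,ykjsp] -> 14 lines: rckx xmlwu skrhe vomv spj rnimr kmlz hykk dtz ksai wuj ykjsp ugrum ncvk
Hunk 6: at line 1 remove [xmlwu,skrhe] add [tqkl] -> 13 lines: rckx tqkl vomv spj rnimr kmlz hykk dtz ksai wuj ykjsp ugrum ncvk
Final line count: 13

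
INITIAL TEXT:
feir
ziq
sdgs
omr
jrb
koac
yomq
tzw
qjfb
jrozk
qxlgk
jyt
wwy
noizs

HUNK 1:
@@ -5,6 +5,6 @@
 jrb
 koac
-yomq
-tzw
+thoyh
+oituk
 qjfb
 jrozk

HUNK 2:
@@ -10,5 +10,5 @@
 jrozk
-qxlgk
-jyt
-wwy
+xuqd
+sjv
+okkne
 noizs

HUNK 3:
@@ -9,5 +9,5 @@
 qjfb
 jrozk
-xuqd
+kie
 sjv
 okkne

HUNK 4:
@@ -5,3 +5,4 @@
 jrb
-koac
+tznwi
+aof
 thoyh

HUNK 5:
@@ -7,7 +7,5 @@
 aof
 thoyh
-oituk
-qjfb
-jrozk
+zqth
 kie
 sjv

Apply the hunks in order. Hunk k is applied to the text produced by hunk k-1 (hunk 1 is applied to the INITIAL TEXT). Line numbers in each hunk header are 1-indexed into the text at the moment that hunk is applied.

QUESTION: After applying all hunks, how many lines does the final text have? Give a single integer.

Answer: 13

Derivation:
Hunk 1: at line 5 remove [yomq,tzw] add [thoyh,oituk] -> 14 lines: feir ziq sdgs omr jrb koac thoyh oituk qjfb jrozk qxlgk jyt wwy noizs
Hunk 2: at line 10 remove [qxlgk,jyt,wwy] add [xuqd,sjv,okkne] -> 14 lines: feir ziq sdgs omr jrb koac thoyh oituk qjfb jrozk xuqd sjv okkne noizs
Hunk 3: at line 9 remove [xuqd] add [kie] -> 14 lines: feir ziq sdgs omr jrb koac thoyh oituk qjfb jrozk kie sjv okkne noizs
Hunk 4: at line 5 remove [koac] add [tznwi,aof] -> 15 lines: feir ziq sdgs omr jrb tznwi aof thoyh oituk qjfb jrozk kie sjv okkne noizs
Hunk 5: at line 7 remove [oituk,qjfb,jrozk] add [zqth] -> 13 lines: feir ziq sdgs omr jrb tznwi aof thoyh zqth kie sjv okkne noizs
Final line count: 13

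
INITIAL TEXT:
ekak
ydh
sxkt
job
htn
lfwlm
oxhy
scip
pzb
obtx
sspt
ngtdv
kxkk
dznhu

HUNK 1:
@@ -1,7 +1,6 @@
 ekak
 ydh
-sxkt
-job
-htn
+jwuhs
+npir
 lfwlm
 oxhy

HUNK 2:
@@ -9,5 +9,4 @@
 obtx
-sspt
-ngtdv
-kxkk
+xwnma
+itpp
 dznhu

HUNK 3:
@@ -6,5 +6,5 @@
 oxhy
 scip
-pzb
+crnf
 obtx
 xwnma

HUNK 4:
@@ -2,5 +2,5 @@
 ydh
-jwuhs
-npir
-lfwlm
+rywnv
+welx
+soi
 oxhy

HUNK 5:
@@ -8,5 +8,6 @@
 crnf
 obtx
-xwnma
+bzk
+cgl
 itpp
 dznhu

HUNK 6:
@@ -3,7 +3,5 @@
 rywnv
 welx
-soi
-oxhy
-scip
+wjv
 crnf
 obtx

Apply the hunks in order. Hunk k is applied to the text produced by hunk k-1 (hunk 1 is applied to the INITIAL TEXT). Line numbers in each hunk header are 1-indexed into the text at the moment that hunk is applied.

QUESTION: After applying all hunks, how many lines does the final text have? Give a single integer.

Answer: 11

Derivation:
Hunk 1: at line 1 remove [sxkt,job,htn] add [jwuhs,npir] -> 13 lines: ekak ydh jwuhs npir lfwlm oxhy scip pzb obtx sspt ngtdv kxkk dznhu
Hunk 2: at line 9 remove [sspt,ngtdv,kxkk] add [xwnma,itpp] -> 12 lines: ekak ydh jwuhs npir lfwlm oxhy scip pzb obtx xwnma itpp dznhu
Hunk 3: at line 6 remove [pzb] add [crnf] -> 12 lines: ekak ydh jwuhs npir lfwlm oxhy scip crnf obtx xwnma itpp dznhu
Hunk 4: at line 2 remove [jwuhs,npir,lfwlm] add [rywnv,welx,soi] -> 12 lines: ekak ydh rywnv welx soi oxhy scip crnf obtx xwnma itpp dznhu
Hunk 5: at line 8 remove [xwnma] add [bzk,cgl] -> 13 lines: ekak ydh rywnv welx soi oxhy scip crnf obtx bzk cgl itpp dznhu
Hunk 6: at line 3 remove [soi,oxhy,scip] add [wjv] -> 11 lines: ekak ydh rywnv welx wjv crnf obtx bzk cgl itpp dznhu
Final line count: 11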